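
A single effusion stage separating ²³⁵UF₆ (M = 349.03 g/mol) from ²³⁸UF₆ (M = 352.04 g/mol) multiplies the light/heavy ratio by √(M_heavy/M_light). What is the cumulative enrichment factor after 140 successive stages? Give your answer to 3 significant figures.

1.82

Overall factor = α^140 with α = √(352.04/349.03), i.e. (352.04/349.03)^(140/2).
= 1.00862^70 = 1.82.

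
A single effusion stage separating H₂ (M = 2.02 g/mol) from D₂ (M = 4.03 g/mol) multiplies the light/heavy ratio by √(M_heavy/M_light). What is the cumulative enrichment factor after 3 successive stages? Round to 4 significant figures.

2.818

Overall factor = α^3 with α = √(4.03/2.02), i.e. (4.03/2.02)^(3/2).
= 1.99505^(3/2) = 2.818.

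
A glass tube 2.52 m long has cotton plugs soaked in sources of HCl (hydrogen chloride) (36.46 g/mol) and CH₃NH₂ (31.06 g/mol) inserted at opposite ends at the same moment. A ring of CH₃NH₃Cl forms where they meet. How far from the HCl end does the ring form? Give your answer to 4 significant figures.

Distances travelled in equal time are proportional to diffusion rates, so d_HCl/d_CH₃NH₂ = √(M_CH₃NH₂/M_HCl) = √(31.06/36.46) = 0.9230.
With d_HCl + d_CH₃NH₂ = 2.52 m, d_CH₃NH₂ = 2.52/(1 + 0.9230) = 1.310 m.
d_HCl = 2.52 − 1.310 = 1.210 m.

1.210 m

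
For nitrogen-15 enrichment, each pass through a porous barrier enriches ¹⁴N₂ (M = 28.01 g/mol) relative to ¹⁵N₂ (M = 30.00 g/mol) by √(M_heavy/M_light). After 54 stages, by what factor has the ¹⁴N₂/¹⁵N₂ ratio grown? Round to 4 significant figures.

6.380

After 54 stages the ratio has grown by (√(30.00/28.01))^54 = (30.00/28.01)^(54/2).
= 1.07105^27 = 6.380.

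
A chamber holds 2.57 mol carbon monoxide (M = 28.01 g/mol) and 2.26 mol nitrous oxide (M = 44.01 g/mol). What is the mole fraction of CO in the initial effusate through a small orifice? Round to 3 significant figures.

0.588

The effusion rate of species i is ∝ p_i/√M_i ∝ n_i/√M_i.
x_CO(eff) = (n_CO/√M_CO) / (n_CO/√M_CO + n_N₂O/√M_N₂O)
= (2.57/√28.01) / (2.57/√28.01 + 2.26/√44.01) = 0.4856/(0.4856 + 0.3407) = 0.588.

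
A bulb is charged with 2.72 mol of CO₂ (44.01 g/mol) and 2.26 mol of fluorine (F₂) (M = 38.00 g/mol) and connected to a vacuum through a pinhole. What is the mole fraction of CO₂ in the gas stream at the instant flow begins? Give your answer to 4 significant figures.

The effusion rate of species i is ∝ p_i/√M_i ∝ n_i/√M_i.
x_CO₂(eff) = (n_CO₂/√M_CO₂) / (n_CO₂/√M_CO₂ + n_F₂/√M_F₂)
= (2.72/√44.01) / (2.72/√44.01 + 2.26/√38.00) = 0.4100/(0.4100 + 0.3666) = 0.5279.

0.5279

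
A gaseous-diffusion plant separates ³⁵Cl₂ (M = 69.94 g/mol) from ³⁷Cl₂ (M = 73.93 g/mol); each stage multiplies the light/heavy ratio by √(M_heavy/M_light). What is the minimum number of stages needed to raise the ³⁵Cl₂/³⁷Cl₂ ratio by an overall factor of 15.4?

99

Single-stage factor α = √(73.93/69.94), so ln α = ½ ln(1.05705) = 0.02774.
Need α^N ≥ 15.4 ⇒ N ≥ ln(15.4) / ln α = 2.734 / 0.02774 = 98.57.
Minimum whole number of stages: N = 99.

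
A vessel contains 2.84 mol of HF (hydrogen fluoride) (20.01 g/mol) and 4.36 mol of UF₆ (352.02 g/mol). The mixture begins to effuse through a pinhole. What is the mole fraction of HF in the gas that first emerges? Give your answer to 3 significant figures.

0.732

Each component's effusion rate ∝ (its partial pressure)·(1/√M) ∝ n_i/√M_i.
Mole fraction of HF in the effusate = (n_HF/√M_HF) / (n_HF/√M_HF + n_UF₆/√M_UF₆)
= (2.84/√20.01) / (2.84/√20.01 + 4.36/√352.02) = 0.6349/(0.6349 + 0.2324) = 0.732.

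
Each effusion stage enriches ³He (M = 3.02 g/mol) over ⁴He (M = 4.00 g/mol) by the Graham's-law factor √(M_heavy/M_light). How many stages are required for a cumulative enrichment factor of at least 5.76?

13

With α = √(4.00/3.02) per stage, ln α = ½ ln(1.32450) = 0.1405.
Need α^N ≥ 5.76 ⇒ N ≥ ln(5.76) / ln α = 1.751 / 0.1405 = 12.46.
Rounding up, N = 13 stages.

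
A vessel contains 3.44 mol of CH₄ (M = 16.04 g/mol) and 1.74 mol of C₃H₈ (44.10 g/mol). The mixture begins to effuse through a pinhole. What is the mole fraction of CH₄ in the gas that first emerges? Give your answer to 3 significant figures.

0.766

Rate_i ∝ x_i/√M_i (Graham's law weighted by mole fraction), so the effusate composition follows n_i/√M_i.
Mole fraction of CH₄ in the effusate = (n_CH₄/√M_CH₄) / (n_CH₄/√M_CH₄ + n_C₃H₈/√M_C₃H₈)
= (3.44/√16.04) / (3.44/√16.04 + 1.74/√44.10) = 0.8589/(0.8589 + 0.2620) = 0.766.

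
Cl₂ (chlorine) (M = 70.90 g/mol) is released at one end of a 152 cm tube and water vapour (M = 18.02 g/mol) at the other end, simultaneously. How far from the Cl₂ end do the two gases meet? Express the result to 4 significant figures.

Distances travelled in equal time are proportional to diffusion rates, so d_Cl₂/d_H₂O = √(M_H₂O/M_Cl₂) = √(18.02/70.90) = 0.5041.
With d_Cl₂ + d_H₂O = 152 cm, d_H₂O = 152/(1 + 0.5041) = 101.1 cm.
d_Cl₂ = 152 − 101.1 = 50.95 cm.

50.95 cm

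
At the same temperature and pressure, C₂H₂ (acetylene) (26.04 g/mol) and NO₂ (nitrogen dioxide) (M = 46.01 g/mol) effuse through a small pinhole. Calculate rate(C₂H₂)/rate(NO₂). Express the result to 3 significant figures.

1.33

Since effusion rate ∝ 1/√M, rate_C₂H₂/rate_NO₂ = √(M_NO₂/M_C₂H₂) = √(46.01/26.04) = √1.767 = 1.33.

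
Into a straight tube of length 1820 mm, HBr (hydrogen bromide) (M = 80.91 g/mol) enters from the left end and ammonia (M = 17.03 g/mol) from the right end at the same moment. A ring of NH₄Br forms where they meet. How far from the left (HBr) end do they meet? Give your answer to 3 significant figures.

Distances travelled in equal time are proportional to diffusion rates, so d_HBr/d_NH₃ = √(M_NH₃/M_HBr) = √(17.03/80.91) = 0.4588.
With d_HBr + d_NH₃ = 1820 mm, d_NH₃ = 1820/(1 + 0.4588) = 1248 mm.
d_HBr = 1820 − 1248 = 572 mm.

572 mm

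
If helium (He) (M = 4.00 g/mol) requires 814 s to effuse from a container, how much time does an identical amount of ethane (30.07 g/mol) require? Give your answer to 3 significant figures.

Graham's law gives t_C₂H₆/t_He = √(M_C₂H₆/M_He) = √(30.07/4.00) = √7.518 = 2.742.
So the time for C₂H₆ is 814 × 2.742 = 2230 s.

2230 s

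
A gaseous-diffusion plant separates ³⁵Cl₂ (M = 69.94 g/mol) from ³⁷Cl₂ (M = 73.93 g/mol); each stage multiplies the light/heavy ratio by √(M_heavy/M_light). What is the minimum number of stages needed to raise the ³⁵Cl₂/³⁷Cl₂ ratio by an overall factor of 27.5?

With α = √(73.93/69.94) per stage, ln α = ½ ln(1.05705) = 0.02774.
Need α^N ≥ 27.5 ⇒ N ≥ ln(27.5) / ln α = 3.314 / 0.02774 = 119.47.
So at least 120 stages are needed.

120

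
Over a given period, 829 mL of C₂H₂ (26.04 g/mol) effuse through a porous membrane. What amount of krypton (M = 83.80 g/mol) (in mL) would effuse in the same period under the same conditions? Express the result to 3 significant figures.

462 mL

From Graham's law, rate_Kr/rate_C₂H₂ = √(M_C₂H₂/M_Kr) = √(26.04/83.80) = √0.3107 = 0.5574.
So the volume for Kr is 829 × 0.5574 = 462 mL.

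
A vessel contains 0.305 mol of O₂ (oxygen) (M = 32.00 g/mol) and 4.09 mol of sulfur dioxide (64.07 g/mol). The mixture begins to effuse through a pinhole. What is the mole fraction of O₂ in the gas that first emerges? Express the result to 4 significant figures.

Each component's effusion rate ∝ (its partial pressure)·(1/√M) ∝ n_i/√M_i.
Mole fraction of O₂ in the effusate = (n_O₂/√M_O₂) / (n_O₂/√M_O₂ + n_SO₂/√M_SO₂)
= (0.305/√32.00) / (0.305/√32.00 + 4.09/√64.07) = 0.05392/(0.05392 + 0.5110) = 0.09545.

0.09545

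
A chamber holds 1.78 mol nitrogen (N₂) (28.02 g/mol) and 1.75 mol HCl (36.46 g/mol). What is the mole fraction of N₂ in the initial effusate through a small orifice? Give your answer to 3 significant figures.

Effusion rate of each component ∝ n_i/√M_i (partial pressure × 1/√M).
So x_N₂ in the escaping gas = (n_N₂/√M_N₂) / Σ(n_i/√M_i)
= (1.78/√28.02) / (1.78/√28.02 + 1.75/√36.46) = 0.3363/(0.3363 + 0.2898) = 0.537.

0.537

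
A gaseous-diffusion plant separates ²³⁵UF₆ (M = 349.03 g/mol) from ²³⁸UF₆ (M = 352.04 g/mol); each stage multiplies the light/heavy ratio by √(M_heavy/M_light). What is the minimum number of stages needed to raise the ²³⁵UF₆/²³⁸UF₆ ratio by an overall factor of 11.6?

571

With α = √(352.04/349.03) per stage, ln α = ½ ln(1.00862) = 0.004293.
Need α^N ≥ 11.6 ⇒ N ≥ ln(11.6) / ln α = 2.451 / 0.004293 = 570.87.
Rounding up, N = 571 stages.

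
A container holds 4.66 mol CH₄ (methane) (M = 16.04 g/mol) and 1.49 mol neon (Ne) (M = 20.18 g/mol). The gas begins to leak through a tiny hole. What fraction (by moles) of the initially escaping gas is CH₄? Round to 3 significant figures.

Each component's effusion rate ∝ (its partial pressure)·(1/√M) ∝ n_i/√M_i.
Mole fraction of CH₄ in the effusate = (n_CH₄/√M_CH₄) / (n_CH₄/√M_CH₄ + n_Ne/√M_Ne)
= (4.66/√16.04) / (4.66/√16.04 + 1.49/√20.18) = 1.164/(1.164 + 0.3317) = 0.778.

0.778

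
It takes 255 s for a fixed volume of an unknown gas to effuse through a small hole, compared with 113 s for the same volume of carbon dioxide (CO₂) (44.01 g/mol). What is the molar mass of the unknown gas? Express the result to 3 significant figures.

224 g/mol

Graham's law gives t_X/t_CO₂ = √(M_X/M_CO₂).
255/113 = 2.257 = √(M_X/44.01)
M_X = 44.01 × 2.257² = 44.01 × 5.092 = 224 g/mol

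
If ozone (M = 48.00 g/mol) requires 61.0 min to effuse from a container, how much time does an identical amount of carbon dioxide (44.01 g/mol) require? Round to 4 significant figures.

By Graham's law, t_CO₂/t_O₃ = √(M_CO₂/M_O₃) = √(44.01/48.00) = √0.9169 = 0.9575.
So the time for CO₂ is 61.0 × 0.9575 = 58.41 min.

58.41 min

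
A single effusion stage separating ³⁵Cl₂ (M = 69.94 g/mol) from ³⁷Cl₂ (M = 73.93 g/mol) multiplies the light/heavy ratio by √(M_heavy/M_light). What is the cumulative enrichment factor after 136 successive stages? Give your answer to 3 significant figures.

The single-stage factor is √(M_heavy/M_light), so 136 stages give [√(73.93/69.94)]^136 = (73.93/69.94)^(136/2).
= 1.05705^68 = 43.5.

43.5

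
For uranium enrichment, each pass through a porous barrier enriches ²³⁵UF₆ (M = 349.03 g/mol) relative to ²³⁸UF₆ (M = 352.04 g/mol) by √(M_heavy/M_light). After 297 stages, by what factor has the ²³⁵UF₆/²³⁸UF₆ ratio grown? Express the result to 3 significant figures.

The single-stage factor is √(M_heavy/M_light), so 297 stages give [√(352.04/349.03)]^297 = (352.04/349.03)^(297/2).
= 1.00862^(297/2) = 3.58.

3.58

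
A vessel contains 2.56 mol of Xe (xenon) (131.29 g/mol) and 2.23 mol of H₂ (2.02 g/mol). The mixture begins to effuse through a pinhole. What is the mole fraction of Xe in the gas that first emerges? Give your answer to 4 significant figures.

0.1246

Each component's effusion rate ∝ (its partial pressure)·(1/√M) ∝ n_i/√M_i.
So x_Xe in the escaping gas = (n_Xe/√M_Xe) / Σ(n_i/√M_i)
= (2.56/√131.29) / (2.56/√131.29 + 2.23/√2.02) = 0.2234/(0.2234 + 1.569) = 0.1246.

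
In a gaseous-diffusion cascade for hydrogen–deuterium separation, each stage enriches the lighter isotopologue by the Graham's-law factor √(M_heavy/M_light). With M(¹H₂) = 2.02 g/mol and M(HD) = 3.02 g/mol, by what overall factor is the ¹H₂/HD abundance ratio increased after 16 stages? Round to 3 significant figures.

25.0

Each stage multiplies the ratio by α = √(3.02/2.02), so after 16 stages the overall factor is α^16 = (3.02/2.02)^(16/2).
= 1.49505^8 = 25.0.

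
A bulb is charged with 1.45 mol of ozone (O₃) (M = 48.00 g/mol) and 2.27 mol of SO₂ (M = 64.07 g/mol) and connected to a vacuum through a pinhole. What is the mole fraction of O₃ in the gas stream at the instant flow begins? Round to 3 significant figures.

0.425

Rate_i ∝ x_i/√M_i (Graham's law weighted by mole fraction), so the effusate composition follows n_i/√M_i.
x_O₃(eff) = (n_O₃/√M_O₃) / (n_O₃/√M_O₃ + n_SO₂/√M_SO₂)
= (1.45/√48.00) / (1.45/√48.00 + 2.27/√64.07) = 0.2093/(0.2093 + 0.2836) = 0.425.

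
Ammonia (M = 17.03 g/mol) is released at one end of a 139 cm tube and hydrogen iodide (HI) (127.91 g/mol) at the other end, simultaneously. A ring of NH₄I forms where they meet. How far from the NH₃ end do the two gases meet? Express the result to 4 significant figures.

101.8 cm

Distances travelled in equal time are proportional to diffusion rates, so d_NH₃/d_HI = √(M_HI/M_NH₃) = √(127.91/17.03) = 2.741.
With d_NH₃ + d_HI = 139 cm, d_HI = 139/(1 + 2.741) = 37.16 cm.
d_NH₃ = 139 − 37.16 = 101.8 cm.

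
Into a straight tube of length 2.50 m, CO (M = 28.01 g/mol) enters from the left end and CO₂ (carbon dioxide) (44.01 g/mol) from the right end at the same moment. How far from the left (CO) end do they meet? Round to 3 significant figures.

1.39 m

Graham's law gives d_CO/d_CO₂ = rate_CO/rate_CO₂ = √(M_CO₂/M_CO) = √(44.01/28.01) = 1.253.
With d_CO + d_CO₂ = 2.50 m, d_CO₂ = 2.50/(1 + 1.253) = 1.109 m.
d_CO = 2.50 − 1.109 = 1.39 m.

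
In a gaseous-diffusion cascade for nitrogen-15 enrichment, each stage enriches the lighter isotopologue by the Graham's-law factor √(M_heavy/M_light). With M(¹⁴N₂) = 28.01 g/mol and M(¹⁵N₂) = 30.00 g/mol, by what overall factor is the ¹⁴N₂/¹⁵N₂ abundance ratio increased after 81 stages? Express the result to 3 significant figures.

16.1

The single-stage factor is √(M_heavy/M_light), so 81 stages give [√(30.00/28.01)]^81 = (30.00/28.01)^(81/2).
= 1.07105^(81/2) = 16.1.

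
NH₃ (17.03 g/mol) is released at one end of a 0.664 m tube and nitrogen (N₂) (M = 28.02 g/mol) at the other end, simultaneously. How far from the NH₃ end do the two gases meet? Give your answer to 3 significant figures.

Distances travelled in equal time are proportional to diffusion rates, so d_NH₃/d_N₂ = √(M_N₂/M_NH₃) = √(28.02/17.03) = 1.283.
With d_NH₃ + d_N₂ = 0.664 m, d_N₂ = 0.664/(1 + 1.283) = 0.2909 m.
d_NH₃ = 0.664 − 0.2909 = 0.373 m.

0.373 m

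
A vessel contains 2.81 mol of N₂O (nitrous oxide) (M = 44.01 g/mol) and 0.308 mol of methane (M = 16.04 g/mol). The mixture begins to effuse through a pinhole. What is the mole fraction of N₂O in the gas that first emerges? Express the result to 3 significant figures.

Effusion rate of each component ∝ n_i/√M_i (partial pressure × 1/√M).
Mole fraction of N₂O in the effusate = (n_N₂O/√M_N₂O) / (n_N₂O/√M_N₂O + n_CH₄/√M_CH₄)
= (2.81/√44.01) / (2.81/√44.01 + 0.308/√16.04) = 0.4236/(0.4236 + 0.07690) = 0.846.

0.846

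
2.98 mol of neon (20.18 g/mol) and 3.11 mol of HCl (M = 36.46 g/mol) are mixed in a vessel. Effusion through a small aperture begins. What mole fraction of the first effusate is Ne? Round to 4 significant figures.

0.5629

Effusion rate of each component ∝ n_i/√M_i (partial pressure × 1/√M).
So x_Ne in the escaping gas = (n_Ne/√M_Ne) / Σ(n_i/√M_i)
= (2.98/√20.18) / (2.98/√20.18 + 3.11/√36.46) = 0.6634/(0.6634 + 0.5151) = 0.5629.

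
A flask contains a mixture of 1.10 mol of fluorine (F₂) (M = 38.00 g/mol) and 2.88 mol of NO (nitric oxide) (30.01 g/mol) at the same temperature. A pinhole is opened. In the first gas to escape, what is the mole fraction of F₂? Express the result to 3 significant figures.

0.253

The effusion rate of species i is ∝ p_i/√M_i ∝ n_i/√M_i.
Mole fraction of F₂ in the effusate = (n_F₂/√M_F₂) / (n_F₂/√M_F₂ + n_NO/√M_NO)
= (1.10/√38.00) / (1.10/√38.00 + 2.88/√30.01) = 0.1784/(0.1784 + 0.5257) = 0.253.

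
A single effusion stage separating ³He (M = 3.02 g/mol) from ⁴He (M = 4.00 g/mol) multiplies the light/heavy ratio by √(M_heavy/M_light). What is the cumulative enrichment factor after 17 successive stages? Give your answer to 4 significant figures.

Each stage multiplies the ratio by α = √(4.00/3.02), so after 17 stages the overall factor is α^17 = (4.00/3.02)^(17/2).
= 1.32450^(17/2) = 10.90.

10.90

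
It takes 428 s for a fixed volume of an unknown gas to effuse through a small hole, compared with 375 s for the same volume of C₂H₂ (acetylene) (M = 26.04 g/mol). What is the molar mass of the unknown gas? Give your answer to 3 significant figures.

33.9 g/mol

Graham's law gives t_X/t_C₂H₂ = √(M_X/M_C₂H₂).
428/375 = 1.141 = √(M_X/26.04)
M_X = 26.04 × 1.141² = 26.04 × 1.303 = 33.9 g/mol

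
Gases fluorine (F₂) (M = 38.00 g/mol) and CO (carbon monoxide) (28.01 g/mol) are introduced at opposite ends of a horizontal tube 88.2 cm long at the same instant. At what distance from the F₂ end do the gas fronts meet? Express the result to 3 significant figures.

40.7 cm

In equal time, each gas travels a distance ∝ its rate ∝ 1/√M, so d_F₂/d_CO = √(M_CO/M_F₂) = √(28.01/38.00) = 0.8585.
With d_F₂ + d_CO = 88.2 cm, d_CO = 88.2/(1 + 0.8585) = 47.46 cm.
d_F₂ = 88.2 − 47.46 = 40.7 cm.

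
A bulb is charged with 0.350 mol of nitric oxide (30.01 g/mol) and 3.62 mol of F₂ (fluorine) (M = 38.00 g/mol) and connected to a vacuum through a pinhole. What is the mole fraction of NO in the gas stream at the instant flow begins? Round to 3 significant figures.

Rate_i ∝ x_i/√M_i (Graham's law weighted by mole fraction), so the effusate composition follows n_i/√M_i.
Mole fraction of NO in the effusate = (n_NO/√M_NO) / (n_NO/√M_NO + n_F₂/√M_F₂)
= (0.350/√30.01) / (0.350/√30.01 + 3.62/√38.00) = 0.06389/(0.06389 + 0.5872) = 0.0981.

0.0981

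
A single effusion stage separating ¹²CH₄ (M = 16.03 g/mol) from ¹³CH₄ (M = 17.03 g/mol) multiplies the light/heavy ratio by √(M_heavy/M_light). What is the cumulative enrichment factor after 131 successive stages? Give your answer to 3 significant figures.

After 131 stages the ratio has grown by (√(17.03/16.03))^131 = (17.03/16.03)^(131/2).
= 1.06238^(131/2) = 52.7.

52.7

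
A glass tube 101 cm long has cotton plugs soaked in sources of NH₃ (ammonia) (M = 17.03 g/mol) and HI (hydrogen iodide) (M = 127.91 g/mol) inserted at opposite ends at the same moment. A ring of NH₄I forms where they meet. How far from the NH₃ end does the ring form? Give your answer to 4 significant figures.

Distances travelled in equal time are proportional to diffusion rates, so d_NH₃/d_HI = √(M_HI/M_NH₃) = √(127.91/17.03) = 2.741.
With d_NH₃ + d_HI = 101 cm, d_HI = 101/(1 + 2.741) = 27.00 cm.
d_NH₃ = 101 − 27.00 = 74.00 cm.

74.00 cm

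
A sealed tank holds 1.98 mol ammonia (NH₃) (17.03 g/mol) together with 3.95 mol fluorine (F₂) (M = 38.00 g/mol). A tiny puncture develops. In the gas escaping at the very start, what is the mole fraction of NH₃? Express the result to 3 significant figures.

Each component's effusion rate ∝ (its partial pressure)·(1/√M) ∝ n_i/√M_i.
Mole fraction of NH₃ in the effusate = (n_NH₃/√M_NH₃) / (n_NH₃/√M_NH₃ + n_F₂/√M_F₂)
= (1.98/√17.03) / (1.98/√17.03 + 3.95/√38.00) = 0.4798/(0.4798 + 0.6408) = 0.428.

0.428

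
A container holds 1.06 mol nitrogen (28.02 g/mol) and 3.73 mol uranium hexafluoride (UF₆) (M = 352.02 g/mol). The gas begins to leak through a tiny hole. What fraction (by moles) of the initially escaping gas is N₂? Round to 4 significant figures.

Effusion rate of each component ∝ n_i/√M_i (partial pressure × 1/√M).
x_N₂(eff) = (n_N₂/√M_N₂) / (n_N₂/√M_N₂ + n_UF₆/√M_UF₆)
= (1.06/√28.02) / (1.06/√28.02 + 3.73/√352.02) = 0.2002/(0.2002 + 0.1988) = 0.5018.

0.5018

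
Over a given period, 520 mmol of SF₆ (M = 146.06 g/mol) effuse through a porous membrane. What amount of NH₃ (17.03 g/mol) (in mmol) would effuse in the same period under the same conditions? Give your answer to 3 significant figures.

Graham's law gives rate_NH₃/rate_SF₆ = √(M_SF₆/M_NH₃) = √(146.06/17.03) = √8.577 = 2.929.
So the amount for NH₃ is 520 × 2.929 = 1520 mmol.

1520 mmol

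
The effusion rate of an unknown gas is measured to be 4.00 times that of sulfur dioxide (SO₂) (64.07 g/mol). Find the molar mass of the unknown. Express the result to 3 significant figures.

4.00 g/mol

Using Graham's law: rate_X/rate_SO₂ = √(M_SO₂/M_X).
4.00 = √(64.07/M_X)
M_X = 64.07 / 4.00² = 64.07 / 16.00 = 4.00 g/mol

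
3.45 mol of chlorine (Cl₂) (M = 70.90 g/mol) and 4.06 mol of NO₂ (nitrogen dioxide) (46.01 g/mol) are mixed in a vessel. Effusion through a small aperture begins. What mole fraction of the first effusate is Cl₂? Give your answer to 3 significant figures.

The effusion rate of species i is ∝ p_i/√M_i ∝ n_i/√M_i.
So x_Cl₂ in the escaping gas = (n_Cl₂/√M_Cl₂) / Σ(n_i/√M_i)
= (3.45/√70.90) / (3.45/√70.90 + 4.06/√46.01) = 0.4097/(0.4097 + 0.5985) = 0.406.

0.406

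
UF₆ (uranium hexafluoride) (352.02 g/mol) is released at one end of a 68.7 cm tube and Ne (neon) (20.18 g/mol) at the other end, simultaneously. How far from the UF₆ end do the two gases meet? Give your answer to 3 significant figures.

13.3 cm

Distances travelled in equal time are proportional to diffusion rates, so d_UF₆/d_Ne = √(M_Ne/M_UF₆) = √(20.18/352.02) = 0.2394.
With d_UF₆ + d_Ne = 68.7 cm, d_Ne = 68.7/(1 + 0.2394) = 55.43 cm.
d_UF₆ = 68.7 − 55.43 = 13.3 cm.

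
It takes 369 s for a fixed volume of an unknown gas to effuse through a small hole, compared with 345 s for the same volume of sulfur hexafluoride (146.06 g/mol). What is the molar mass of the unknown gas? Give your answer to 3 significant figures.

Since effusion rate ∝ 1/√M, t_X/t_SF₆ = √(M_X/M_SF₆).
369/345 = 1.070 = √(M_X/146.06)
M_X = 146.06 × 1.070² = 146.06 × 1.144 = 167 g/mol

167 g/mol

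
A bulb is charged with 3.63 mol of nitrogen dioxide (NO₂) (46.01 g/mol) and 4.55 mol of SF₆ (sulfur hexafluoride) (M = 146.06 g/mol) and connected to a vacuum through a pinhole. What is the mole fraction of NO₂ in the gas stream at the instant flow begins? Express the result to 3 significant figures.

0.587

Effusion rate of each component ∝ n_i/√M_i (partial pressure × 1/√M).
So x_NO₂ in the escaping gas = (n_NO₂/√M_NO₂) / Σ(n_i/√M_i)
= (3.63/√46.01) / (3.63/√46.01 + 4.55/√146.06) = 0.5352/(0.5352 + 0.3765) = 0.587.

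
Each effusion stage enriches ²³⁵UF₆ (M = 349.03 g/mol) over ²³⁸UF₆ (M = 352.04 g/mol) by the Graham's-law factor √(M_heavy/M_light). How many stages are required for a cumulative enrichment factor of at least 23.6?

737

With α = √(352.04/349.03) per stage, ln α = ½ ln(1.00862) = 0.004293.
Need α^N ≥ 23.6 ⇒ N ≥ ln(23.6) / ln α = 3.161 / 0.004293 = 736.29.
So at least 737 stages are needed.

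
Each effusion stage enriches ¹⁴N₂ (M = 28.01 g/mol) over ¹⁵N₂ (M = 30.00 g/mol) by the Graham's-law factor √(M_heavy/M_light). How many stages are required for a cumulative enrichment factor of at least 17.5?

Per stage α = (30.00/28.01)^(1/2) = 1.07105^0.5, giving ln α = 0.03432.
Need α^N ≥ 17.5 ⇒ N ≥ ln(17.5) / ln α = 2.862 / 0.03432 = 83.40.
Rounding up, N = 84 stages.

84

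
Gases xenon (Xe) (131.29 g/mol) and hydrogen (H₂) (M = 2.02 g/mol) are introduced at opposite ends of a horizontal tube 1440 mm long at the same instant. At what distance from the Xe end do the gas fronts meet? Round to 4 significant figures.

The fronts meet when d_Xe + d_H₂ = L with d_Xe/d_H₂ = √(M_H₂/M_Xe) (Graham's law). Here √(M_H₂/M_Xe) = √(2.02/131.29) = 0.1240.
With d_Xe + d_H₂ = 1440 mm, d_H₂ = 1440/(1 + 0.1240) = 1281 mm.
d_Xe = 1440 − 1281 = 158.9 mm.

158.9 mm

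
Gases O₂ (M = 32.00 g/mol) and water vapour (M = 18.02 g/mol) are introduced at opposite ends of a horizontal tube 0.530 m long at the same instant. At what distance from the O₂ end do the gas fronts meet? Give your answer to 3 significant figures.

0.227 m

Graham's law gives d_O₂/d_H₂O = rate_O₂/rate_H₂O = √(M_H₂O/M_O₂) = √(18.02/32.00) = 0.7504.
With d_O₂ + d_H₂O = 0.530 m, d_H₂O = 0.530/(1 + 0.7504) = 0.3028 m.
d_O₂ = 0.530 − 0.3028 = 0.227 m.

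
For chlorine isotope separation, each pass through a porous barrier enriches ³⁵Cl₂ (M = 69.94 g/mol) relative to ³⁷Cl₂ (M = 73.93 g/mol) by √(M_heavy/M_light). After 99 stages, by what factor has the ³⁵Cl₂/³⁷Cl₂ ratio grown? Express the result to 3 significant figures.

Overall factor = α^99 with α = √(73.93/69.94), i.e. (73.93/69.94)^(99/2).
= 1.05705^(99/2) = 15.6.

15.6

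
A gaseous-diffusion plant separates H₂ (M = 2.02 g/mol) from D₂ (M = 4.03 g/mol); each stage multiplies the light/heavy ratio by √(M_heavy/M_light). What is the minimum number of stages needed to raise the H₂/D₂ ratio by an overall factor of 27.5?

10

Single-stage factor α = √(4.03/2.02), so ln α = ½ ln(1.99505) = 0.3453.
Need α^N ≥ 27.5 ⇒ N ≥ ln(27.5) / ln α = 3.314 / 0.3453 = 9.60.
Minimum whole number of stages: N = 10.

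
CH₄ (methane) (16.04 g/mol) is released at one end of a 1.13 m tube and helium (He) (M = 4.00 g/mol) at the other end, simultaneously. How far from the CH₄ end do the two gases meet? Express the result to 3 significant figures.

In equal time, each gas travels a distance ∝ its rate ∝ 1/√M, so d_CH₄/d_He = √(M_He/M_CH₄) = √(4.00/16.04) = 0.4994.
With d_CH₄ + d_He = 1.13 m, d_He = 1.13/(1 + 0.4994) = 0.7536 m.
d_CH₄ = 1.13 − 0.7536 = 0.376 m.

0.376 m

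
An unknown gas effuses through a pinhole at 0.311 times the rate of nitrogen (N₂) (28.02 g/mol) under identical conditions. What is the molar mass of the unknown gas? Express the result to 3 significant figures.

Using Graham's law: rate_X/rate_N₂ = √(M_N₂/M_X).
0.311 = √(28.02/M_X)
M_X = 28.02 / 0.311² = 28.02 / 0.09672 = 290 g/mol

290 g/mol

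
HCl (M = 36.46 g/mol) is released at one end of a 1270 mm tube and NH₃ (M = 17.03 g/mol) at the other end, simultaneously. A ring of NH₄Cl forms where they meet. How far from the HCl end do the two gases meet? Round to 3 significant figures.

The fronts meet when d_HCl + d_NH₃ = L with d_HCl/d_NH₃ = √(M_NH₃/M_HCl) (Graham's law). Here √(M_NH₃/M_HCl) = √(17.03/36.46) = 0.6834.
With d_HCl + d_NH₃ = 1270 mm, d_NH₃ = 1270/(1 + 0.6834) = 754.4 mm.
d_HCl = 1270 − 754.4 = 516 mm.

516 mm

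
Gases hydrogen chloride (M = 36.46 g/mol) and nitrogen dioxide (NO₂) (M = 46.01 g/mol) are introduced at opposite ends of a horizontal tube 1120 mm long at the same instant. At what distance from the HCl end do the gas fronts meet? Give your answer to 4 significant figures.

Graham's law gives d_HCl/d_NO₂ = rate_HCl/rate_NO₂ = √(M_NO₂/M_HCl) = √(46.01/36.46) = 1.123.
With d_HCl + d_NO₂ = 1120 mm, d_NO₂ = 1120/(1 + 1.123) = 527.5 mm.
d_HCl = 1120 − 527.5 = 592.5 mm.

592.5 mm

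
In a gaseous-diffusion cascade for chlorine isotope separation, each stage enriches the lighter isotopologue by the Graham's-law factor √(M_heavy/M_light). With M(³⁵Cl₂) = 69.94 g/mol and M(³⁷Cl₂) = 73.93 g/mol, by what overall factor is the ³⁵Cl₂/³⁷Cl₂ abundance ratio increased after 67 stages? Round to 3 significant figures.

6.41

The single-stage factor is √(M_heavy/M_light), so 67 stages give [√(73.93/69.94)]^67 = (73.93/69.94)^(67/2).
= 1.05705^(67/2) = 6.41.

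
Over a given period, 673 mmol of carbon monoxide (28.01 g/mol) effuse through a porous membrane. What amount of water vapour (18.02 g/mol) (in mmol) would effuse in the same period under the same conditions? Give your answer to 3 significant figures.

839 mmol

From Graham's law, rate_H₂O/rate_CO = √(M_CO/M_H₂O) = √(28.01/18.02) = √1.554 = 1.247.
So the amount for H₂O is 673 × 1.247 = 839 mmol.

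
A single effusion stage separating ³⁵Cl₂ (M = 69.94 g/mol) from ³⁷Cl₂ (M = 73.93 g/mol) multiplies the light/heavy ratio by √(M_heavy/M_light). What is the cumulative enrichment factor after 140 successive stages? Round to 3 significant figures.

Overall factor = α^140 with α = √(73.93/69.94), i.e. (73.93/69.94)^(140/2).
= 1.05705^70 = 48.6.

48.6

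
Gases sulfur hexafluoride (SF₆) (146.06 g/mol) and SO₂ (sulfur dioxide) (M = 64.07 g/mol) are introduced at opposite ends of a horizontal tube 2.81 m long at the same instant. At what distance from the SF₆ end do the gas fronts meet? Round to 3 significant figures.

Graham's law gives d_SF₆/d_SO₂ = rate_SF₆/rate_SO₂ = √(M_SO₂/M_SF₆) = √(64.07/146.06) = 0.6623.
With d_SF₆ + d_SO₂ = 2.81 m, d_SO₂ = 2.81/(1 + 0.6623) = 1.690 m.
d_SF₆ = 2.81 − 1.690 = 1.12 m.

1.12 m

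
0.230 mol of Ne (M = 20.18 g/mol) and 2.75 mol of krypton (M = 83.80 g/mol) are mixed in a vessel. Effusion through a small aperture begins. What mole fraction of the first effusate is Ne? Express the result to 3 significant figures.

Effusion rate of each component ∝ n_i/√M_i (partial pressure × 1/√M).
x_Ne(eff) = (n_Ne/√M_Ne) / (n_Ne/√M_Ne + n_Kr/√M_Kr)
= (0.230/√20.18) / (0.230/√20.18 + 2.75/√83.80) = 0.05120/(0.05120 + 0.3004) = 0.146.

0.146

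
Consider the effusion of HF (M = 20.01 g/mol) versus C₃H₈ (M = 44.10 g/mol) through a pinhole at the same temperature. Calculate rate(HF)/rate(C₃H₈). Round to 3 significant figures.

1.48

Since effusion rate ∝ 1/√M, rate_HF/rate_C₃H₈ = √(M_C₃H₈/M_HF) = √(44.10/20.01) = √2.204 = 1.48.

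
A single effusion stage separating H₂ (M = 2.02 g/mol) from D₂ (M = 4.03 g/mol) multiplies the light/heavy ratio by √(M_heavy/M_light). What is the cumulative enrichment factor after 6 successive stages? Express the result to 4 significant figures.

7.941

Overall factor = α^6 with α = √(4.03/2.02), i.e. (4.03/2.02)^(6/2).
= 1.99505^3 = 7.941.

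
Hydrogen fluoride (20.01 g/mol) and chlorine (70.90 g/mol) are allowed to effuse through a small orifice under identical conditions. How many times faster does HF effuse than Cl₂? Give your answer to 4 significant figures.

1.882

Using Graham's law: rate_HF/rate_Cl₂ = √(M_Cl₂/M_HF) = √(70.90/20.01) = √3.543 = 1.882.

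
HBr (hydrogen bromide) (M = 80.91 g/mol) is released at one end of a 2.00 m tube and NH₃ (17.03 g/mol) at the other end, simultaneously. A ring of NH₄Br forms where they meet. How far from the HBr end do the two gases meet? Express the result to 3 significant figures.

0.629 m

The fronts meet when d_HBr + d_NH₃ = L with d_HBr/d_NH₃ = √(M_NH₃/M_HBr) (Graham's law). Here √(M_NH₃/M_HBr) = √(17.03/80.91) = 0.4588.
With d_HBr + d_NH₃ = 2.00 m, d_NH₃ = 2.00/(1 + 0.4588) = 1.371 m.
d_HBr = 2.00 − 1.371 = 0.629 m.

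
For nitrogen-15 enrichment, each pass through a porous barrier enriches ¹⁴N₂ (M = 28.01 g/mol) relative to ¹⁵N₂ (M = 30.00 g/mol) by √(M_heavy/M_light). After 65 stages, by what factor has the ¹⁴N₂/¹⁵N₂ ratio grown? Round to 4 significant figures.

9.306

After 65 stages the ratio has grown by (√(30.00/28.01))^65 = (30.00/28.01)^(65/2).
= 1.07105^(65/2) = 9.306.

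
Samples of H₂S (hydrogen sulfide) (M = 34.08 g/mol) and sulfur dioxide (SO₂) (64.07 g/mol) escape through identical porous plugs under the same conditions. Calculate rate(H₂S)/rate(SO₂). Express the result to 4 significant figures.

1.371

From Graham's law, rate_H₂S/rate_SO₂ = √(M_SO₂/M_H₂S) = √(64.07/34.08) = √1.880 = 1.371.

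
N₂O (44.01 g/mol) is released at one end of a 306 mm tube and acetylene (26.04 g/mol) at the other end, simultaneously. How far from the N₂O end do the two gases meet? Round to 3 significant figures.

In equal time, each gas travels a distance ∝ its rate ∝ 1/√M, so d_N₂O/d_C₂H₂ = √(M_C₂H₂/M_N₂O) = √(26.04/44.01) = 0.7692.
With d_N₂O + d_C₂H₂ = 306 mm, d_C₂H₂ = 306/(1 + 0.7692) = 173.0 mm.
d_N₂O = 306 − 173.0 = 133 mm.

133 mm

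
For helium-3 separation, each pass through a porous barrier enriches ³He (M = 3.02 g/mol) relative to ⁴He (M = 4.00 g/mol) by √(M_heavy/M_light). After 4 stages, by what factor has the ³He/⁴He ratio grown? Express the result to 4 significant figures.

After 4 stages the ratio has grown by (√(4.00/3.02))^4 = (4.00/3.02)^(4/2).
= 1.32450^2 = 1.754.

1.754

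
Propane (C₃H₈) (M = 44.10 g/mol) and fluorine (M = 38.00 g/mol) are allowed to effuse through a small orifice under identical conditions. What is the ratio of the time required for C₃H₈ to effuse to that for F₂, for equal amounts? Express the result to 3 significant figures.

Using Graham's law: t_C₃H₈/t_F₂ = √(M_C₃H₈/M_F₂) = √(44.10/38.00) = √1.161 = 1.08.

1.08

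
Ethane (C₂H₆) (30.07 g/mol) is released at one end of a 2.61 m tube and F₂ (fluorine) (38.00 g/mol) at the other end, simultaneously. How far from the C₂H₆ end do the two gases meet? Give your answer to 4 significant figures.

Graham's law gives d_C₂H₆/d_F₂ = rate_C₂H₆/rate_F₂ = √(M_F₂/M_C₂H₆) = √(38.00/30.07) = 1.124.
With d_C₂H₆ + d_F₂ = 2.61 m, d_F₂ = 2.61/(1 + 1.124) = 1.229 m.
d_C₂H₆ = 2.61 − 1.229 = 1.381 m.

1.381 m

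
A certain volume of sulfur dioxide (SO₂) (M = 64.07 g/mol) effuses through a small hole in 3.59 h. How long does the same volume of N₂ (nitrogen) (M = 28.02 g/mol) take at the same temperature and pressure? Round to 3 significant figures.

From Graham's law, t_N₂/t_SO₂ = √(M_N₂/M_SO₂) = √(28.02/64.07) = √0.4373 = 0.6613.
So the time for N₂ is 3.59 × 0.6613 = 2.37 h.

2.37 h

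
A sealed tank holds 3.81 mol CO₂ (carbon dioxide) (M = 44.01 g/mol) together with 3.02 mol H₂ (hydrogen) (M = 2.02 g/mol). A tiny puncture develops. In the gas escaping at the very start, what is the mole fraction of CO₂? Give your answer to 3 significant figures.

0.213

Rate_i ∝ x_i/√M_i (Graham's law weighted by mole fraction), so the effusate composition follows n_i/√M_i.
x_CO₂(eff) = (n_CO₂/√M_CO₂) / (n_CO₂/√M_CO₂ + n_H₂/√M_H₂)
= (3.81/√44.01) / (3.81/√44.01 + 3.02/√2.02) = 0.5743/(0.5743 + 2.125) = 0.213.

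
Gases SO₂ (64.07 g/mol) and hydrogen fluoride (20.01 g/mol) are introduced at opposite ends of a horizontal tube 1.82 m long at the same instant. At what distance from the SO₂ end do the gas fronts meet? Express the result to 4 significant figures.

The fronts meet when d_SO₂ + d_HF = L with d_SO₂/d_HF = √(M_HF/M_SO₂) (Graham's law). Here √(M_HF/M_SO₂) = √(20.01/64.07) = 0.5589.
With d_SO₂ + d_HF = 1.82 m, d_HF = 1.82/(1 + 0.5589) = 1.168 m.
d_SO₂ = 1.82 − 1.168 = 0.6525 m.

0.6525 m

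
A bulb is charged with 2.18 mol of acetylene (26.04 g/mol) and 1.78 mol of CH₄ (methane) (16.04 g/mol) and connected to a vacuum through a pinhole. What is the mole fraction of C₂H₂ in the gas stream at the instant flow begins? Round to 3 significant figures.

0.490

Each component's effusion rate ∝ (its partial pressure)·(1/√M) ∝ n_i/√M_i.
So x_C₂H₂ in the escaping gas = (n_C₂H₂/√M_C₂H₂) / Σ(n_i/√M_i)
= (2.18/√26.04) / (2.18/√26.04 + 1.78/√16.04) = 0.4272/(0.4272 + 0.4444) = 0.490.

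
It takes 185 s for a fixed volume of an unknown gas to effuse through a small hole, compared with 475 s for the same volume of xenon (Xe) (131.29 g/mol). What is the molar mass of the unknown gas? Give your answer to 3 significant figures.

By Graham's law, t_X/t_Xe = √(M_X/M_Xe).
185/475 = 0.3895 = √(M_X/131.29)
M_X = 131.29 × 0.3895² = 131.29 × 0.1517 = 19.9 g/mol

19.9 g/mol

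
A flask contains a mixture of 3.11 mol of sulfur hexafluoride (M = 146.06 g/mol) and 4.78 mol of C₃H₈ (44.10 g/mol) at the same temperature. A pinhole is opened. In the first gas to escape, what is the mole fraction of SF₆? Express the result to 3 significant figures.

0.263

Each component's effusion rate ∝ (its partial pressure)·(1/√M) ∝ n_i/√M_i.
Mole fraction of SF₆ in the effusate = (n_SF₆/√M_SF₆) / (n_SF₆/√M_SF₆ + n_C₃H₈/√M_C₃H₈)
= (3.11/√146.06) / (3.11/√146.06 + 4.78/√44.10) = 0.2573/(0.2573 + 0.7198) = 0.263.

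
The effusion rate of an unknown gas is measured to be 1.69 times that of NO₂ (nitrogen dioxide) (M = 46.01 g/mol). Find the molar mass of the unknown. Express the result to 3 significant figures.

16.1 g/mol

From Graham's law, rate_X/rate_NO₂ = √(M_NO₂/M_X).
1.69 = √(46.01/M_X)
M_X = 46.01 / 1.69² = 46.01 / 2.856 = 16.1 g/mol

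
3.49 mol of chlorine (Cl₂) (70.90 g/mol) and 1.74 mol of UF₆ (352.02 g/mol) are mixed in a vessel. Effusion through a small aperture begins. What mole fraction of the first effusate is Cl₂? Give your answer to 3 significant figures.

0.817

The effusion rate of species i is ∝ p_i/√M_i ∝ n_i/√M_i.
Mole fraction of Cl₂ in the effusate = (n_Cl₂/√M_Cl₂) / (n_Cl₂/√M_Cl₂ + n_UF₆/√M_UF₆)
= (3.49/√70.90) / (3.49/√70.90 + 1.74/√352.02) = 0.4145/(0.4145 + 0.09274) = 0.817.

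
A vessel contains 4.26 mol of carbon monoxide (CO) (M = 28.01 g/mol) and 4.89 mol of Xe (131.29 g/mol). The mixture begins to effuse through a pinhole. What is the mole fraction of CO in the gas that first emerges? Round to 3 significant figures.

Effusion rate of each component ∝ n_i/√M_i (partial pressure × 1/√M).
x_CO(eff) = (n_CO/√M_CO) / (n_CO/√M_CO + n_Xe/√M_Xe)
= (4.26/√28.01) / (4.26/√28.01 + 4.89/√131.29) = 0.8049/(0.8049 + 0.4268) = 0.654.

0.654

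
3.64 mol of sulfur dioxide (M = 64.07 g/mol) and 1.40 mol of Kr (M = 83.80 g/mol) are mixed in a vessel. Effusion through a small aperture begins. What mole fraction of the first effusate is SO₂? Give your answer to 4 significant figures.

0.7483

Each component's effusion rate ∝ (its partial pressure)·(1/√M) ∝ n_i/√M_i.
x_SO₂(eff) = (n_SO₂/√M_SO₂) / (n_SO₂/√M_SO₂ + n_Kr/√M_Kr)
= (3.64/√64.07) / (3.64/√64.07 + 1.40/√83.80) = 0.4548/(0.4548 + 0.1529) = 0.7483.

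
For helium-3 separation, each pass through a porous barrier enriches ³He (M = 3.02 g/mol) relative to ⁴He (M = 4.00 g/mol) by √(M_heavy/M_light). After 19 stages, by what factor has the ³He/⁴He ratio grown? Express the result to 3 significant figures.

14.4

After 19 stages the ratio has grown by (√(4.00/3.02))^19 = (4.00/3.02)^(19/2).
= 1.32450^(19/2) = 14.4.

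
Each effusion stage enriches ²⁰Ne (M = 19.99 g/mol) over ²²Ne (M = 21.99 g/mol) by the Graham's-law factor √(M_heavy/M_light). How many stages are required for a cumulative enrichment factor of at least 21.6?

Single-stage factor α = √(21.99/19.99), so ln α = ½ ln(1.10005) = 0.04768.
Need α^N ≥ 21.6 ⇒ N ≥ ln(21.6) / ln α = 3.073 / 0.04768 = 64.45.
Rounding up, N = 65 stages.

65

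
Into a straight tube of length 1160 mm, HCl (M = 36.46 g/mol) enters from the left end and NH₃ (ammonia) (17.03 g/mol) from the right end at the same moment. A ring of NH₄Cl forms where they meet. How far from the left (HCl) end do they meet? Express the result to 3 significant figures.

471 mm

In equal time, each gas travels a distance ∝ its rate ∝ 1/√M, so d_HCl/d_NH₃ = √(M_NH₃/M_HCl) = √(17.03/36.46) = 0.6834.
With d_HCl + d_NH₃ = 1160 mm, d_NH₃ = 1160/(1 + 0.6834) = 689.1 mm.
d_HCl = 1160 − 689.1 = 471 mm.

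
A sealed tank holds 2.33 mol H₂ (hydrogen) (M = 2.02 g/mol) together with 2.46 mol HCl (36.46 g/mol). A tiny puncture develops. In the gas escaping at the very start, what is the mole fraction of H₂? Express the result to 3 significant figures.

Each component's effusion rate ∝ (its partial pressure)·(1/√M) ∝ n_i/√M_i.
So x_H₂ in the escaping gas = (n_H₂/√M_H₂) / Σ(n_i/√M_i)
= (2.33/√2.02) / (2.33/√2.02 + 2.46/√36.46) = 1.639/(1.639 + 0.4074) = 0.801.

0.801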